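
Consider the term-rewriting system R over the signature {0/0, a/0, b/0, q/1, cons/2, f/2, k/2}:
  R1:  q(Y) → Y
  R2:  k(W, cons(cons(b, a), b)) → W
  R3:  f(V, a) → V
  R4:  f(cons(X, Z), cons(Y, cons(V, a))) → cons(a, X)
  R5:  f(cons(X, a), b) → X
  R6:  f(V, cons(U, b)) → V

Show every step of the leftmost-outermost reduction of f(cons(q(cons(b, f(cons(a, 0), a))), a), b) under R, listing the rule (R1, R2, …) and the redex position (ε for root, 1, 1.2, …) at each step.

1. f(cons(q(cons(b, f(cons(a, 0), a))), a), b)  →  q(cons(b, f(cons(a, 0), a)))   [R5 at ε]
2. q(cons(b, f(cons(a, 0), a)))  →  cons(b, f(cons(a, 0), a))   [R1 at ε]
3. cons(b, f(cons(a, 0), a))  →  cons(b, cons(a, 0))   [R3 at 2]

cons(b, cons(a, 0))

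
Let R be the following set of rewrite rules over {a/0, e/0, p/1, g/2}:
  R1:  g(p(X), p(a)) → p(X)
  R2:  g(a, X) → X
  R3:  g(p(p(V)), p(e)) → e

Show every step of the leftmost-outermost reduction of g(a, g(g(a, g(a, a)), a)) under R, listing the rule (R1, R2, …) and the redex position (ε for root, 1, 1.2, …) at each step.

1. g(a, g(g(a, g(a, a)), a))  →  g(g(a, g(a, a)), a)   [R2 at ε]
2. g(g(a, g(a, a)), a)  →  g(g(a, a), a)   [R2 at 1]
3. g(g(a, a), a)  →  g(a, a)   [R2 at 1]
4. g(a, a)  →  a   [R2 at ε]

a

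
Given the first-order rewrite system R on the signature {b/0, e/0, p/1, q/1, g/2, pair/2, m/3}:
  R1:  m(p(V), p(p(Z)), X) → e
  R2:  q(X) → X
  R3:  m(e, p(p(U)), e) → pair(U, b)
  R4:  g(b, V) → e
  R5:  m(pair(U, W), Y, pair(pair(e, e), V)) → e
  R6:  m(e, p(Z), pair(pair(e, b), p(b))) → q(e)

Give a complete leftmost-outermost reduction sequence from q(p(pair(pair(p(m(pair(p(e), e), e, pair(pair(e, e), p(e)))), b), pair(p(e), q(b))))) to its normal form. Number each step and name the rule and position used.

1. q(p(pair(pair(p(m(pair(p(e), e), e, pair(pair(e, e), p(e)))), b), pair(p(e), q(b)))))  →  p(pair(pair(p(m(pair(p(e), e), e, pair(pair(e, e), p(e)))), b), pair(p(e), q(b))))   [R2 at ε]
2. p(pair(pair(p(m(pair(p(e), e), e, pair(pair(e, e), p(e)))), b), pair(p(e), q(b))))  →  p(pair(pair(p(e), b), pair(p(e), q(b))))   [R5 at 1.1.1.1]
3. p(pair(pair(p(e), b), pair(p(e), q(b))))  →  p(pair(pair(p(e), b), pair(p(e), b)))   [R2 at 1.2.2]

p(pair(pair(p(e), b), pair(p(e), b)))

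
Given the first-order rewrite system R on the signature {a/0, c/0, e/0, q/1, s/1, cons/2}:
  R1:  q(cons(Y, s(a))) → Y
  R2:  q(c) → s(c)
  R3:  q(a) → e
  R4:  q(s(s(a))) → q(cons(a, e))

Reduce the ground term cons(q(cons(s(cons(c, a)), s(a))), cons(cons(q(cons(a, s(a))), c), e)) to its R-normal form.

1. cons(q(cons(s(cons(c, a)), s(a))), cons(cons(q(cons(a, s(a))), c), e))  →  cons(s(cons(c, a)), cons(cons(q(cons(a, s(a))), c), e))   [R1 at 1]
2. cons(s(cons(c, a)), cons(cons(q(cons(a, s(a))), c), e))  →  cons(s(cons(c, a)), cons(cons(a, c), e))   [R1 at 2.1.1]

cons(s(cons(c, a)), cons(cons(a, c), e))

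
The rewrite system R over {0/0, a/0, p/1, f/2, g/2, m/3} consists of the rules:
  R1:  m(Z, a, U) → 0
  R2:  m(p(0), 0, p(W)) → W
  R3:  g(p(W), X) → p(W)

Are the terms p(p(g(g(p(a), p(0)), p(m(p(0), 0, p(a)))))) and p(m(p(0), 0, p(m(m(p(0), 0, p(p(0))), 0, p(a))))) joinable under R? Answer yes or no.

Reduce t₁ = p(p(g(g(p(a), p(0)), p(m(p(0), 0, p(a)))))):
1. p(p(g(g(p(a), p(0)), p(m(p(0), 0, p(a))))))  →  p(p(g(p(a), p(m(p(0), 0, p(a))))))   [R3 at 1.1.1]
2. p(p(g(p(a), p(m(p(0), 0, p(a))))))  →  p(p(p(a)))   [R3 at 1.1]

Reduce t₂ = p(m(p(0), 0, p(m(m(p(0), 0, p(p(0))), 0, p(a))))):
1. p(m(p(0), 0, p(m(m(p(0), 0, p(p(0))), 0, p(a)))))  →  p(m(m(p(0), 0, p(p(0))), 0, p(a)))   [R2 at 1]
2. p(m(m(p(0), 0, p(p(0))), 0, p(a)))  →  p(m(p(0), 0, p(a)))   [R2 at 1.1]
3. p(m(p(0), 0, p(a)))  →  p(a)   [R2 at 1]

no — NF(t₁) = p(p(p(a))), NF(t₂) = p(a)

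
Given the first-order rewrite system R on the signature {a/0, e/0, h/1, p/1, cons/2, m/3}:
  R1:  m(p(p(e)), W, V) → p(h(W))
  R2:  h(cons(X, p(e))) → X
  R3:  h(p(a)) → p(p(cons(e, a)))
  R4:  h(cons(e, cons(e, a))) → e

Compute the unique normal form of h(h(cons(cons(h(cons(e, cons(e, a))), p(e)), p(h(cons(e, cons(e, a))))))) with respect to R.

e

1. h(h(cons(cons(h(cons(e, cons(e, a))), p(e)), p(h(cons(e, cons(e, a)))))))  →  h(h(cons(cons(e, p(e)), p(h(cons(e, cons(e, a)))))))   [R4 at 1.1.1.1]
2. h(h(cons(cons(e, p(e)), p(h(cons(e, cons(e, a)))))))  →  h(h(cons(cons(e, p(e)), p(e))))   [R4 at 1.1.2.1]
3. h(h(cons(cons(e, p(e)), p(e))))  →  h(cons(e, p(e)))   [R2 at 1]
4. h(cons(e, p(e)))  →  e   [R2 at ε]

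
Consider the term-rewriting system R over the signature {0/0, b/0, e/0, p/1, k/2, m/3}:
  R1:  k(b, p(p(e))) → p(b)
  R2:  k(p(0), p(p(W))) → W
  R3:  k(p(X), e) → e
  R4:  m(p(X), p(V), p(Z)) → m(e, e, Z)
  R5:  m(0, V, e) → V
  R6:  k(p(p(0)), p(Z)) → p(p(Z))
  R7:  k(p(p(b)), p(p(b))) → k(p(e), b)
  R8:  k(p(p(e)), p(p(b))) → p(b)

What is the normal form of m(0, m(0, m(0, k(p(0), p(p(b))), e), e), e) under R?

b

1. m(0, m(0, m(0, k(p(0), p(p(b))), e), e), e)  →  m(0, m(0, k(p(0), p(p(b))), e), e)   [R5 at ε]
2. m(0, m(0, k(p(0), p(p(b))), e), e)  →  m(0, k(p(0), p(p(b))), e)   [R5 at ε]
3. m(0, k(p(0), p(p(b))), e)  →  k(p(0), p(p(b)))   [R5 at ε]
4. k(p(0), p(p(b)))  →  b   [R2 at ε]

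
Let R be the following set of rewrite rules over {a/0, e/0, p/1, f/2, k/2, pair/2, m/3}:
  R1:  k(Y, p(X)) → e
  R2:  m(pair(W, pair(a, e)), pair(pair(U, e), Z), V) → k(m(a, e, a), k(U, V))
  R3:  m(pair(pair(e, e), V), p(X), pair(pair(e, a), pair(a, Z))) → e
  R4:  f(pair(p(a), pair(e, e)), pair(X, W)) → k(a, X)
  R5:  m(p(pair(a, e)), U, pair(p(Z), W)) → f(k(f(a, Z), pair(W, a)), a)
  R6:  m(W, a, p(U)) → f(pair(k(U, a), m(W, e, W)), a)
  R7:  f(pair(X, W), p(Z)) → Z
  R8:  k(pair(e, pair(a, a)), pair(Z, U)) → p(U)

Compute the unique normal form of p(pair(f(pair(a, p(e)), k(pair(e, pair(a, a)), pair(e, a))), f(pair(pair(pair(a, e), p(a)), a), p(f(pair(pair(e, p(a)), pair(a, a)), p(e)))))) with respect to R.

p(pair(a, e))

1. p(pair(f(pair(a, p(e)), k(pair(e, pair(a, a)), pair(e, a))), f(pair(pair(pair(a, e), p(a)), a), p(f(pair(pair(e, p(a)), pair(a, a)), p(e))))))  →  p(pair(f(pair(a, p(e)), p(a)), f(pair(pair(pair(a, e), p(a)), a), p(f(pair(pair(e, p(a)), pair(a, a)), p(e))))))   [R8 at 1.1.2]
2. p(pair(f(pair(a, p(e)), p(a)), f(pair(pair(pair(a, e), p(a)), a), p(f(pair(pair(e, p(a)), pair(a, a)), p(e))))))  →  p(pair(a, f(pair(pair(pair(a, e), p(a)), a), p(f(pair(pair(e, p(a)), pair(a, a)), p(e))))))   [R7 at 1.1]
3. p(pair(a, f(pair(pair(pair(a, e), p(a)), a), p(f(pair(pair(e, p(a)), pair(a, a)), p(e))))))  →  p(pair(a, f(pair(pair(e, p(a)), pair(a, a)), p(e))))   [R7 at 1.2]
4. p(pair(a, f(pair(pair(e, p(a)), pair(a, a)), p(e))))  →  p(pair(a, e))   [R7 at 1.2]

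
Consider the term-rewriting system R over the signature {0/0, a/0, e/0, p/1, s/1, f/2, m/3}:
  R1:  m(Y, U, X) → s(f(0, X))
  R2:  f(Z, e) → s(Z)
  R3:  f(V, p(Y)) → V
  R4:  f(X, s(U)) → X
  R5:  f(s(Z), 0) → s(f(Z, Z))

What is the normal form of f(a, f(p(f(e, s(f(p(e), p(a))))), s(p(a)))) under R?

1. f(a, f(p(f(e, s(f(p(e), p(a))))), s(p(a))))  →  f(a, p(f(e, s(f(p(e), p(a))))))   [R4 at 2]
2. f(a, p(f(e, s(f(p(e), p(a))))))  →  a   [R3 at ε]

a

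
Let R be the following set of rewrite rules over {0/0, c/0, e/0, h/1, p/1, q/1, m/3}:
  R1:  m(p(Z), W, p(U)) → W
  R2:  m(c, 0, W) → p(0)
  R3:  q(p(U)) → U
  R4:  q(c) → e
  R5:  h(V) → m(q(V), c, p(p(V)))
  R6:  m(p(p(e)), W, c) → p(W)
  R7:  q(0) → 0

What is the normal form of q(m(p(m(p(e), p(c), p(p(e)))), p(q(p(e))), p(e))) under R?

1. q(m(p(m(p(e), p(c), p(p(e)))), p(q(p(e))), p(e)))  →  q(p(q(p(e))))   [R1 at 1]
2. q(p(q(p(e))))  →  q(p(e))   [R3 at ε]
3. q(p(e))  →  e   [R3 at ε]

e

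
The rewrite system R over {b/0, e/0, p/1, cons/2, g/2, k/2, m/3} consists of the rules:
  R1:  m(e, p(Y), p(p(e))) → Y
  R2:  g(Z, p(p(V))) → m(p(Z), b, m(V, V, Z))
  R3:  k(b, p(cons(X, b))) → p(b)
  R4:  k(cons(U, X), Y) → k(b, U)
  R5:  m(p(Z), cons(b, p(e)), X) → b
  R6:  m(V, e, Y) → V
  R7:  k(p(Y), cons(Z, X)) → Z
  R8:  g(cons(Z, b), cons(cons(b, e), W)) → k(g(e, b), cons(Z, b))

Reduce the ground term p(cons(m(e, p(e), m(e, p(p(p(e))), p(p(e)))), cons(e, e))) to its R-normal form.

p(cons(e, cons(e, e)))

1. p(cons(m(e, p(e), m(e, p(p(p(e))), p(p(e)))), cons(e, e)))  →  p(cons(m(e, p(e), p(p(e))), cons(e, e)))   [R1 at 1.1.3]
2. p(cons(m(e, p(e), p(p(e))), cons(e, e)))  →  p(cons(e, cons(e, e)))   [R1 at 1.1]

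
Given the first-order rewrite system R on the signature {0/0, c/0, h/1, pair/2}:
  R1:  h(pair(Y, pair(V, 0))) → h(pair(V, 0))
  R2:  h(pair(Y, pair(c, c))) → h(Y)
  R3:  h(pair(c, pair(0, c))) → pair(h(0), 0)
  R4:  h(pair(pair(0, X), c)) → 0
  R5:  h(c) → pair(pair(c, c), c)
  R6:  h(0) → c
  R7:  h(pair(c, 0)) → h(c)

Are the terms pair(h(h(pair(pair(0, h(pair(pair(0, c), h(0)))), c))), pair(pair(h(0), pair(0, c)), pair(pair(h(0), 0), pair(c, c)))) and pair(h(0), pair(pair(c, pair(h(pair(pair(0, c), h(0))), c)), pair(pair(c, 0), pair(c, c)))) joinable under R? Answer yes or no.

yes — NF(t₁) = pair(c, pair(pair(c, pair(0, c)), pair(pair(c, 0), pair(c, c)))), NF(t₂) = pair(c, pair(pair(c, pair(0, c)), pair(pair(c, 0), pair(c, c))))

Reduce t₁ = pair(h(h(pair(pair(0, h(pair(pair(0, c), h(0)))), c))), pair(pair(h(0), pair(0, c)), pair(pair(h(0), 0), pair(c, c)))):
1. pair(h(h(pair(pair(0, h(pair(pair(0, c), h(0)))), c))), pair(pair(h(0), pair(0, c)), pair(pair(h(0), 0), pair(c, c))))  →  pair(h(0), pair(pair(h(0), pair(0, c)), pair(pair(h(0), 0), pair(c, c))))   [R4 at 1.1]
2. pair(h(0), pair(pair(h(0), pair(0, c)), pair(pair(h(0), 0), pair(c, c))))  →  pair(c, pair(pair(h(0), pair(0, c)), pair(pair(h(0), 0), pair(c, c))))   [R6 at 1]
3. pair(c, pair(pair(h(0), pair(0, c)), pair(pair(h(0), 0), pair(c, c))))  →  pair(c, pair(pair(c, pair(0, c)), pair(pair(h(0), 0), pair(c, c))))   [R6 at 2.1.1]
4. pair(c, pair(pair(c, pair(0, c)), pair(pair(h(0), 0), pair(c, c))))  →  pair(c, pair(pair(c, pair(0, c)), pair(pair(c, 0), pair(c, c))))   [R6 at 2.2.1.1]

Reduce t₂ = pair(h(0), pair(pair(c, pair(h(pair(pair(0, c), h(0))), c)), pair(pair(c, 0), pair(c, c)))):
1. pair(h(0), pair(pair(c, pair(h(pair(pair(0, c), h(0))), c)), pair(pair(c, 0), pair(c, c))))  →  pair(c, pair(pair(c, pair(h(pair(pair(0, c), h(0))), c)), pair(pair(c, 0), pair(c, c))))   [R6 at 1]
2. pair(c, pair(pair(c, pair(h(pair(pair(0, c), h(0))), c)), pair(pair(c, 0), pair(c, c))))  →  pair(c, pair(pair(c, pair(h(pair(pair(0, c), c)), c)), pair(pair(c, 0), pair(c, c))))   [R6 at 2.1.2.1.1.2]
3. pair(c, pair(pair(c, pair(h(pair(pair(0, c), c)), c)), pair(pair(c, 0), pair(c, c))))  →  pair(c, pair(pair(c, pair(0, c)), pair(pair(c, 0), pair(c, c))))   [R4 at 2.1.2.1]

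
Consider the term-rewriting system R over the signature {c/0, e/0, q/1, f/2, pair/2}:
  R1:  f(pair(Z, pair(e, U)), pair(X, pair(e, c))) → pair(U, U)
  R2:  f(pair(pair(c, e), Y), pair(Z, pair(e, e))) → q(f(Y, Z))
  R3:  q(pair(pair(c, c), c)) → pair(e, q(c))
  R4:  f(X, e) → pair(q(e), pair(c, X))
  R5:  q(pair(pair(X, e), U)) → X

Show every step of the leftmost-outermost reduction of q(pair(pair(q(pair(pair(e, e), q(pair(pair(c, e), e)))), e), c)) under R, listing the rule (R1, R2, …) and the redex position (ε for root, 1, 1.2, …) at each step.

e

1. q(pair(pair(q(pair(pair(e, e), q(pair(pair(c, e), e)))), e), c))  →  q(pair(pair(e, e), q(pair(pair(c, e), e))))   [R5 at ε]
2. q(pair(pair(e, e), q(pair(pair(c, e), e))))  →  e   [R5 at ε]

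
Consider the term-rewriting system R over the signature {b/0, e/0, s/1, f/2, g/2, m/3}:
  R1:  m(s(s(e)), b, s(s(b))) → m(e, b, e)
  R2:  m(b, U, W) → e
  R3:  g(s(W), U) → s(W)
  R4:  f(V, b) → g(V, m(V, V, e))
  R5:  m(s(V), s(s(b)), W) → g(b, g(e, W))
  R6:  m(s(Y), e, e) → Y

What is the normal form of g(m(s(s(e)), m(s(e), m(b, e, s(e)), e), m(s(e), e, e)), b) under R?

s(e)

1. g(m(s(s(e)), m(s(e), m(b, e, s(e)), e), m(s(e), e, e)), b)  →  g(m(s(s(e)), m(s(e), e, e), m(s(e), e, e)), b)   [R2 at 1.2.2]
2. g(m(s(s(e)), m(s(e), e, e), m(s(e), e, e)), b)  →  g(m(s(s(e)), e, m(s(e), e, e)), b)   [R6 at 1.2]
3. g(m(s(s(e)), e, m(s(e), e, e)), b)  →  g(m(s(s(e)), e, e), b)   [R6 at 1.3]
4. g(m(s(s(e)), e, e), b)  →  g(s(e), b)   [R6 at 1]
5. g(s(e), b)  →  s(e)   [R3 at ε]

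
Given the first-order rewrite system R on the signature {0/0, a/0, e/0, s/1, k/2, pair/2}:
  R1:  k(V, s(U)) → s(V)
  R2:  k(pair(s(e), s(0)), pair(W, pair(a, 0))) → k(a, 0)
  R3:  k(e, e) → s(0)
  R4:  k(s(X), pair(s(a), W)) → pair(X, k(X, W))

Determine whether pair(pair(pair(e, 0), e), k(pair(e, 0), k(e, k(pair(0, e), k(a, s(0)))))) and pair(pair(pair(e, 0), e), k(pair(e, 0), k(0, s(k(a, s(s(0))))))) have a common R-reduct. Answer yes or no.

Reduce t₁ = pair(pair(pair(e, 0), e), k(pair(e, 0), k(e, k(pair(0, e), k(a, s(0)))))):
1. pair(pair(pair(e, 0), e), k(pair(e, 0), k(e, k(pair(0, e), k(a, s(0))))))  →  pair(pair(pair(e, 0), e), k(pair(e, 0), k(e, k(pair(0, e), s(a)))))   [R1 at 2.2.2.2]
2. pair(pair(pair(e, 0), e), k(pair(e, 0), k(e, k(pair(0, e), s(a)))))  →  pair(pair(pair(e, 0), e), k(pair(e, 0), k(e, s(pair(0, e)))))   [R1 at 2.2.2]
3. pair(pair(pair(e, 0), e), k(pair(e, 0), k(e, s(pair(0, e)))))  →  pair(pair(pair(e, 0), e), k(pair(e, 0), s(e)))   [R1 at 2.2]
4. pair(pair(pair(e, 0), e), k(pair(e, 0), s(e)))  →  pair(pair(pair(e, 0), e), s(pair(e, 0)))   [R1 at 2]

Reduce t₂ = pair(pair(pair(e, 0), e), k(pair(e, 0), k(0, s(k(a, s(s(0))))))):
1. pair(pair(pair(e, 0), e), k(pair(e, 0), k(0, s(k(a, s(s(0)))))))  →  pair(pair(pair(e, 0), e), k(pair(e, 0), s(0)))   [R1 at 2.2]
2. pair(pair(pair(e, 0), e), k(pair(e, 0), s(0)))  →  pair(pair(pair(e, 0), e), s(pair(e, 0)))   [R1 at 2]

yes — NF(t₁) = pair(pair(pair(e, 0), e), s(pair(e, 0))), NF(t₂) = pair(pair(pair(e, 0), e), s(pair(e, 0)))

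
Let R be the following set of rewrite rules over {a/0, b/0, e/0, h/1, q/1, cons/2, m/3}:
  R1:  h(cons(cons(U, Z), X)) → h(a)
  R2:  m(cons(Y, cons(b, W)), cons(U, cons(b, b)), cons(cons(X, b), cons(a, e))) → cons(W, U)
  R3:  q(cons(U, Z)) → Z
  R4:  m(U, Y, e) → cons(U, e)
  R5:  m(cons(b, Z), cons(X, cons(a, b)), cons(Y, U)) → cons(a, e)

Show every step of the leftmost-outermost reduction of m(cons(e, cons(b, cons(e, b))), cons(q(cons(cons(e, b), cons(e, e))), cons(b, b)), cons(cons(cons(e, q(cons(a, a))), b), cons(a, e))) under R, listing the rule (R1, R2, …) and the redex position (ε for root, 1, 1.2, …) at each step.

cons(cons(e, b), cons(e, e))

1. m(cons(e, cons(b, cons(e, b))), cons(q(cons(cons(e, b), cons(e, e))), cons(b, b)), cons(cons(cons(e, q(cons(a, a))), b), cons(a, e)))  →  cons(cons(e, b), q(cons(cons(e, b), cons(e, e))))   [R2 at ε]
2. cons(cons(e, b), q(cons(cons(e, b), cons(e, e))))  →  cons(cons(e, b), cons(e, e))   [R3 at 2]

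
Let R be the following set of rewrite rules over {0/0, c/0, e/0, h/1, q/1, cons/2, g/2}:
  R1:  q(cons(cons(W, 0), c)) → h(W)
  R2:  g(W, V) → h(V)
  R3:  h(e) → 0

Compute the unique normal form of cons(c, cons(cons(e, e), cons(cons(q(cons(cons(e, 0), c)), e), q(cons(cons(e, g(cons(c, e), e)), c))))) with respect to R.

cons(c, cons(cons(e, e), cons(cons(0, e), 0)))

1. cons(c, cons(cons(e, e), cons(cons(q(cons(cons(e, 0), c)), e), q(cons(cons(e, g(cons(c, e), e)), c)))))  →  cons(c, cons(cons(e, e), cons(cons(h(e), e), q(cons(cons(e, g(cons(c, e), e)), c)))))   [R1 at 2.2.1.1]
2. cons(c, cons(cons(e, e), cons(cons(h(e), e), q(cons(cons(e, g(cons(c, e), e)), c)))))  →  cons(c, cons(cons(e, e), cons(cons(0, e), q(cons(cons(e, g(cons(c, e), e)), c)))))   [R3 at 2.2.1.1]
3. cons(c, cons(cons(e, e), cons(cons(0, e), q(cons(cons(e, g(cons(c, e), e)), c)))))  →  cons(c, cons(cons(e, e), cons(cons(0, e), q(cons(cons(e, h(e)), c)))))   [R2 at 2.2.2.1.1.2]
4. cons(c, cons(cons(e, e), cons(cons(0, e), q(cons(cons(e, h(e)), c)))))  →  cons(c, cons(cons(e, e), cons(cons(0, e), q(cons(cons(e, 0), c)))))   [R3 at 2.2.2.1.1.2]
5. cons(c, cons(cons(e, e), cons(cons(0, e), q(cons(cons(e, 0), c)))))  →  cons(c, cons(cons(e, e), cons(cons(0, e), h(e))))   [R1 at 2.2.2]
6. cons(c, cons(cons(e, e), cons(cons(0, e), h(e))))  →  cons(c, cons(cons(e, e), cons(cons(0, e), 0)))   [R3 at 2.2.2]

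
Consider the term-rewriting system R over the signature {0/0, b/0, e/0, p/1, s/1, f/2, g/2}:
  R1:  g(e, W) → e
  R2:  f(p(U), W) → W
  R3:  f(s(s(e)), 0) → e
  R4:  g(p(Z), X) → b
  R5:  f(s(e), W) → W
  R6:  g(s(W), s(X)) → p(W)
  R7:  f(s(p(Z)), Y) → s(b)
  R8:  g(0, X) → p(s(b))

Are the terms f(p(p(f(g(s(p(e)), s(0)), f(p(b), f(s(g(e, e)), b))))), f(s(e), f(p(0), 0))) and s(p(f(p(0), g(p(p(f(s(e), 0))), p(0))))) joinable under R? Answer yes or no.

no — NF(t₁) = 0, NF(t₂) = s(p(b))

Reduce t₁ = f(p(p(f(g(s(p(e)), s(0)), f(p(b), f(s(g(e, e)), b))))), f(s(e), f(p(0), 0))):
1. f(p(p(f(g(s(p(e)), s(0)), f(p(b), f(s(g(e, e)), b))))), f(s(e), f(p(0), 0)))  →  f(s(e), f(p(0), 0))   [R2 at ε]
2. f(s(e), f(p(0), 0))  →  f(p(0), 0)   [R5 at ε]
3. f(p(0), 0)  →  0   [R2 at ε]

Reduce t₂ = s(p(f(p(0), g(p(p(f(s(e), 0))), p(0))))):
1. s(p(f(p(0), g(p(p(f(s(e), 0))), p(0)))))  →  s(p(g(p(p(f(s(e), 0))), p(0))))   [R2 at 1.1]
2. s(p(g(p(p(f(s(e), 0))), p(0))))  →  s(p(b))   [R4 at 1.1]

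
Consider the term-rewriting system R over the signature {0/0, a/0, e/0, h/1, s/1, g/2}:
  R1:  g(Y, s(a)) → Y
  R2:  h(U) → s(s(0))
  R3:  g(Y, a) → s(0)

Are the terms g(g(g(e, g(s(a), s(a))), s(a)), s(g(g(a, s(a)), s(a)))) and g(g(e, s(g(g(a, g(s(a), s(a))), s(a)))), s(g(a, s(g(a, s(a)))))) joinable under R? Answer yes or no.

yes — NF(t₁) = e, NF(t₂) = e

Reduce t₁ = g(g(g(e, g(s(a), s(a))), s(a)), s(g(g(a, s(a)), s(a)))):
1. g(g(g(e, g(s(a), s(a))), s(a)), s(g(g(a, s(a)), s(a))))  →  g(g(e, g(s(a), s(a))), s(g(g(a, s(a)), s(a))))   [R1 at 1]
2. g(g(e, g(s(a), s(a))), s(g(g(a, s(a)), s(a))))  →  g(g(e, s(a)), s(g(g(a, s(a)), s(a))))   [R1 at 1.2]
3. g(g(e, s(a)), s(g(g(a, s(a)), s(a))))  →  g(e, s(g(g(a, s(a)), s(a))))   [R1 at 1]
4. g(e, s(g(g(a, s(a)), s(a))))  →  g(e, s(g(a, s(a))))   [R1 at 2.1]
5. g(e, s(g(a, s(a))))  →  g(e, s(a))   [R1 at 2.1]
6. g(e, s(a))  →  e   [R1 at ε]

Reduce t₂ = g(g(e, s(g(g(a, g(s(a), s(a))), s(a)))), s(g(a, s(g(a, s(a)))))):
1. g(g(e, s(g(g(a, g(s(a), s(a))), s(a)))), s(g(a, s(g(a, s(a))))))  →  g(g(e, s(g(a, g(s(a), s(a))))), s(g(a, s(g(a, s(a))))))   [R1 at 1.2.1]
2. g(g(e, s(g(a, g(s(a), s(a))))), s(g(a, s(g(a, s(a))))))  →  g(g(e, s(g(a, s(a)))), s(g(a, s(g(a, s(a))))))   [R1 at 1.2.1.2]
3. g(g(e, s(g(a, s(a)))), s(g(a, s(g(a, s(a))))))  →  g(g(e, s(a)), s(g(a, s(g(a, s(a))))))   [R1 at 1.2.1]
4. g(g(e, s(a)), s(g(a, s(g(a, s(a))))))  →  g(e, s(g(a, s(g(a, s(a))))))   [R1 at 1]
5. g(e, s(g(a, s(g(a, s(a))))))  →  g(e, s(g(a, s(a))))   [R1 at 2.1.2.1]
6. g(e, s(g(a, s(a))))  →  g(e, s(a))   [R1 at 2.1]
7. g(e, s(a))  →  e   [R1 at ε]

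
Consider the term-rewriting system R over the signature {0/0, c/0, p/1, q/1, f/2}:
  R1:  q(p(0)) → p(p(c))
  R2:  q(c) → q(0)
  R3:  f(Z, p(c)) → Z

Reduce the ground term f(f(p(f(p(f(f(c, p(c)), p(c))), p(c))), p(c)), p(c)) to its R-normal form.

p(p(c))

1. f(f(p(f(p(f(f(c, p(c)), p(c))), p(c))), p(c)), p(c))  →  f(p(f(p(f(f(c, p(c)), p(c))), p(c))), p(c))   [R3 at ε]
2. f(p(f(p(f(f(c, p(c)), p(c))), p(c))), p(c))  →  p(f(p(f(f(c, p(c)), p(c))), p(c)))   [R3 at ε]
3. p(f(p(f(f(c, p(c)), p(c))), p(c)))  →  p(p(f(f(c, p(c)), p(c))))   [R3 at 1]
4. p(p(f(f(c, p(c)), p(c))))  →  p(p(f(c, p(c))))   [R3 at 1.1]
5. p(p(f(c, p(c))))  →  p(p(c))   [R3 at 1.1]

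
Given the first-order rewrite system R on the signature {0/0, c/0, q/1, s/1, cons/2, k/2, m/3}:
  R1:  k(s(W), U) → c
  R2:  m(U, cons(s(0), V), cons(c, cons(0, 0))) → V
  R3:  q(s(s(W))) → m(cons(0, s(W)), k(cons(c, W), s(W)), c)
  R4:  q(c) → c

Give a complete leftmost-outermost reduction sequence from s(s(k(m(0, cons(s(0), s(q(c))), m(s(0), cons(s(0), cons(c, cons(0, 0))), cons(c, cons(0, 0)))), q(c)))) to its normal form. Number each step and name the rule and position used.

s(s(c))

1. s(s(k(m(0, cons(s(0), s(q(c))), m(s(0), cons(s(0), cons(c, cons(0, 0))), cons(c, cons(0, 0)))), q(c))))  →  s(s(k(m(0, cons(s(0), s(c)), m(s(0), cons(s(0), cons(c, cons(0, 0))), cons(c, cons(0, 0)))), q(c))))   [R4 at 1.1.1.2.2.1]
2. s(s(k(m(0, cons(s(0), s(c)), m(s(0), cons(s(0), cons(c, cons(0, 0))), cons(c, cons(0, 0)))), q(c))))  →  s(s(k(m(0, cons(s(0), s(c)), cons(c, cons(0, 0))), q(c))))   [R2 at 1.1.1.3]
3. s(s(k(m(0, cons(s(0), s(c)), cons(c, cons(0, 0))), q(c))))  →  s(s(k(s(c), q(c))))   [R2 at 1.1.1]
4. s(s(k(s(c), q(c))))  →  s(s(c))   [R1 at 1.1]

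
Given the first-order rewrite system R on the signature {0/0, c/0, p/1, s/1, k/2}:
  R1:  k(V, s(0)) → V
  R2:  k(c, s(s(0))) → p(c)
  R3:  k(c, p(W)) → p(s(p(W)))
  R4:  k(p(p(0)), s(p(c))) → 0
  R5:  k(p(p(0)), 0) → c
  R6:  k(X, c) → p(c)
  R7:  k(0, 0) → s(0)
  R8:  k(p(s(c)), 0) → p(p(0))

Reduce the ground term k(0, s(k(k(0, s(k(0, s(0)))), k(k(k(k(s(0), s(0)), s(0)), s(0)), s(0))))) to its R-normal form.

1. k(0, s(k(k(0, s(k(0, s(0)))), k(k(k(k(s(0), s(0)), s(0)), s(0)), s(0)))))  →  k(0, s(k(k(0, s(0)), k(k(k(k(s(0), s(0)), s(0)), s(0)), s(0)))))   [R1 at 2.1.1.2.1]
2. k(0, s(k(k(0, s(0)), k(k(k(k(s(0), s(0)), s(0)), s(0)), s(0)))))  →  k(0, s(k(0, k(k(k(k(s(0), s(0)), s(0)), s(0)), s(0)))))   [R1 at 2.1.1]
3. k(0, s(k(0, k(k(k(k(s(0), s(0)), s(0)), s(0)), s(0)))))  →  k(0, s(k(0, k(k(k(s(0), s(0)), s(0)), s(0)))))   [R1 at 2.1.2]
4. k(0, s(k(0, k(k(k(s(0), s(0)), s(0)), s(0)))))  →  k(0, s(k(0, k(k(s(0), s(0)), s(0)))))   [R1 at 2.1.2]
5. k(0, s(k(0, k(k(s(0), s(0)), s(0)))))  →  k(0, s(k(0, k(s(0), s(0)))))   [R1 at 2.1.2]
6. k(0, s(k(0, k(s(0), s(0)))))  →  k(0, s(k(0, s(0))))   [R1 at 2.1.2]
7. k(0, s(k(0, s(0))))  →  k(0, s(0))   [R1 at 2.1]
8. k(0, s(0))  →  0   [R1 at ε]

0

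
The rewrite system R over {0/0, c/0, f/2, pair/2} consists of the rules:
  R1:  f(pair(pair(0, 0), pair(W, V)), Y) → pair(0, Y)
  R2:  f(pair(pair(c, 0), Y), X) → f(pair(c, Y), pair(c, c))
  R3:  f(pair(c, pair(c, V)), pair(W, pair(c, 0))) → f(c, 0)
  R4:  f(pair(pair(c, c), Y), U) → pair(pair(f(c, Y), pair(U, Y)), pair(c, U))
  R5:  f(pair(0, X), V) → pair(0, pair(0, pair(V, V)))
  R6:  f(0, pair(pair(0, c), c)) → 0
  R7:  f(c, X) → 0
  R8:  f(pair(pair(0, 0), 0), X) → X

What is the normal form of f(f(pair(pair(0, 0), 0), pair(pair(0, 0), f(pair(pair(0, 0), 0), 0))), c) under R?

1. f(f(pair(pair(0, 0), 0), pair(pair(0, 0), f(pair(pair(0, 0), 0), 0))), c)  →  f(pair(pair(0, 0), f(pair(pair(0, 0), 0), 0)), c)   [R8 at 1]
2. f(pair(pair(0, 0), f(pair(pair(0, 0), 0), 0)), c)  →  f(pair(pair(0, 0), 0), c)   [R8 at 1.2]
3. f(pair(pair(0, 0), 0), c)  →  c   [R8 at ε]

c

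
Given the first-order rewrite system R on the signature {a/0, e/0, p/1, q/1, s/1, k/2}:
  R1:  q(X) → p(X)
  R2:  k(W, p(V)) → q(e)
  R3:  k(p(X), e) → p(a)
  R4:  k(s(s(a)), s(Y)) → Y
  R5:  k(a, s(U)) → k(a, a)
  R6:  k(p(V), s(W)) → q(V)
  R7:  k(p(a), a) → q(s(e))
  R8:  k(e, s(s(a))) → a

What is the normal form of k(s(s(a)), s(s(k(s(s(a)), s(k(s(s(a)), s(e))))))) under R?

s(e)

1. k(s(s(a)), s(s(k(s(s(a)), s(k(s(s(a)), s(e)))))))  →  s(k(s(s(a)), s(k(s(s(a)), s(e)))))   [R4 at ε]
2. s(k(s(s(a)), s(k(s(s(a)), s(e)))))  →  s(k(s(s(a)), s(e)))   [R4 at 1]
3. s(k(s(s(a)), s(e)))  →  s(e)   [R4 at 1]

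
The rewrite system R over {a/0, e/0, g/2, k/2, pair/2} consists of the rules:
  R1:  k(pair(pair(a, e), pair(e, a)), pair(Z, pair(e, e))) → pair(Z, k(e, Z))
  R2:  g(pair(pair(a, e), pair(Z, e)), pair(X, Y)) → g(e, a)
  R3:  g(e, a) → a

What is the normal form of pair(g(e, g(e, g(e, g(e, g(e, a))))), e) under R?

pair(a, e)

1. pair(g(e, g(e, g(e, g(e, g(e, a))))), e)  →  pair(g(e, g(e, g(e, g(e, a)))), e)   [R3 at 1.2.2.2.2]
2. pair(g(e, g(e, g(e, g(e, a)))), e)  →  pair(g(e, g(e, g(e, a))), e)   [R3 at 1.2.2.2]
3. pair(g(e, g(e, g(e, a))), e)  →  pair(g(e, g(e, a)), e)   [R3 at 1.2.2]
4. pair(g(e, g(e, a)), e)  →  pair(g(e, a), e)   [R3 at 1.2]
5. pair(g(e, a), e)  →  pair(a, e)   [R3 at 1]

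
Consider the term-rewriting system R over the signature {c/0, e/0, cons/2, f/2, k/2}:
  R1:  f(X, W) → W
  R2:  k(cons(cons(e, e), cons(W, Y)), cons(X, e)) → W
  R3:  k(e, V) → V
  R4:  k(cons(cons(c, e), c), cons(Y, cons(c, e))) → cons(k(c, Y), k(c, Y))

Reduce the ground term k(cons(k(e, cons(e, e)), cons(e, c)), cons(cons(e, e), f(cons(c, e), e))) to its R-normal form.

e

1. k(cons(k(e, cons(e, e)), cons(e, c)), cons(cons(e, e), f(cons(c, e), e)))  →  k(cons(cons(e, e), cons(e, c)), cons(cons(e, e), f(cons(c, e), e)))   [R3 at 1.1]
2. k(cons(cons(e, e), cons(e, c)), cons(cons(e, e), f(cons(c, e), e)))  →  k(cons(cons(e, e), cons(e, c)), cons(cons(e, e), e))   [R1 at 2.2]
3. k(cons(cons(e, e), cons(e, c)), cons(cons(e, e), e))  →  e   [R2 at ε]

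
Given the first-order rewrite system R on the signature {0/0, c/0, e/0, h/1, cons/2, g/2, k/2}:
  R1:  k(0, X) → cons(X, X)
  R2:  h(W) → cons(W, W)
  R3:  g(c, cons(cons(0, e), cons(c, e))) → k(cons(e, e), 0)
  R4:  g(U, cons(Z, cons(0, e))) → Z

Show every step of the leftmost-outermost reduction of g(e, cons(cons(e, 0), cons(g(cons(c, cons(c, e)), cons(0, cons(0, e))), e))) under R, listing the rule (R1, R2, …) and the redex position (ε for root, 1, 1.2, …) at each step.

1. g(e, cons(cons(e, 0), cons(g(cons(c, cons(c, e)), cons(0, cons(0, e))), e)))  →  g(e, cons(cons(e, 0), cons(0, e)))   [R4 at 2.2.1]
2. g(e, cons(cons(e, 0), cons(0, e)))  →  cons(e, 0)   [R4 at ε]

cons(e, 0)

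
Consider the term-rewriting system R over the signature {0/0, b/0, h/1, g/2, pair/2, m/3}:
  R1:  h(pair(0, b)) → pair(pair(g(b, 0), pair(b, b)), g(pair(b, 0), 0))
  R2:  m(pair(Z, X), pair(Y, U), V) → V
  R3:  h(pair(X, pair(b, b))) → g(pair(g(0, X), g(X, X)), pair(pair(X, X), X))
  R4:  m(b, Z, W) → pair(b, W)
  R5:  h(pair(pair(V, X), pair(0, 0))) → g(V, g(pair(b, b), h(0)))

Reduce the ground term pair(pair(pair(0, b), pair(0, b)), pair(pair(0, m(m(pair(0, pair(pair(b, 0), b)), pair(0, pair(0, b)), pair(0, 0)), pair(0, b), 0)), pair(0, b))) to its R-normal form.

pair(pair(pair(0, b), pair(0, b)), pair(pair(0, 0), pair(0, b)))

1. pair(pair(pair(0, b), pair(0, b)), pair(pair(0, m(m(pair(0, pair(pair(b, 0), b)), pair(0, pair(0, b)), pair(0, 0)), pair(0, b), 0)), pair(0, b)))  →  pair(pair(pair(0, b), pair(0, b)), pair(pair(0, m(pair(0, 0), pair(0, b), 0)), pair(0, b)))   [R2 at 2.1.2.1]
2. pair(pair(pair(0, b), pair(0, b)), pair(pair(0, m(pair(0, 0), pair(0, b), 0)), pair(0, b)))  →  pair(pair(pair(0, b), pair(0, b)), pair(pair(0, 0), pair(0, b)))   [R2 at 2.1.2]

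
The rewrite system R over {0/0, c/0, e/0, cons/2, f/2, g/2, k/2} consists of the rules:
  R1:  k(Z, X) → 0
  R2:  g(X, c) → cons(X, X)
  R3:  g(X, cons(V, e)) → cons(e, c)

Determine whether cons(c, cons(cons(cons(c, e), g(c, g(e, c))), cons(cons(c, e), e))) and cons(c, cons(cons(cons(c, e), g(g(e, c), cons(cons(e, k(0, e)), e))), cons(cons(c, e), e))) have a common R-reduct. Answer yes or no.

Reduce t₁ = cons(c, cons(cons(cons(c, e), g(c, g(e, c))), cons(cons(c, e), e))):
1. cons(c, cons(cons(cons(c, e), g(c, g(e, c))), cons(cons(c, e), e)))  →  cons(c, cons(cons(cons(c, e), g(c, cons(e, e))), cons(cons(c, e), e)))   [R2 at 2.1.2.2]
2. cons(c, cons(cons(cons(c, e), g(c, cons(e, e))), cons(cons(c, e), e)))  →  cons(c, cons(cons(cons(c, e), cons(e, c)), cons(cons(c, e), e)))   [R3 at 2.1.2]

Reduce t₂ = cons(c, cons(cons(cons(c, e), g(g(e, c), cons(cons(e, k(0, e)), e))), cons(cons(c, e), e))):
1. cons(c, cons(cons(cons(c, e), g(g(e, c), cons(cons(e, k(0, e)), e))), cons(cons(c, e), e)))  →  cons(c, cons(cons(cons(c, e), cons(e, c)), cons(cons(c, e), e)))   [R3 at 2.1.2]

yes — NF(t₁) = cons(c, cons(cons(cons(c, e), cons(e, c)), cons(cons(c, e), e))), NF(t₂) = cons(c, cons(cons(cons(c, e), cons(e, c)), cons(cons(c, e), e)))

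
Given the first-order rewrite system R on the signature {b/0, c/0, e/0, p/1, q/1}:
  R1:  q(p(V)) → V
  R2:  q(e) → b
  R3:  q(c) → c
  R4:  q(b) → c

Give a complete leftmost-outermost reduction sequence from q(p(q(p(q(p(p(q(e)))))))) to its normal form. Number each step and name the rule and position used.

1. q(p(q(p(q(p(p(q(e))))))))  →  q(p(q(p(p(q(e))))))   [R1 at ε]
2. q(p(q(p(p(q(e))))))  →  q(p(p(q(e))))   [R1 at ε]
3. q(p(p(q(e))))  →  p(q(e))   [R1 at ε]
4. p(q(e))  →  p(b)   [R2 at 1]

p(b)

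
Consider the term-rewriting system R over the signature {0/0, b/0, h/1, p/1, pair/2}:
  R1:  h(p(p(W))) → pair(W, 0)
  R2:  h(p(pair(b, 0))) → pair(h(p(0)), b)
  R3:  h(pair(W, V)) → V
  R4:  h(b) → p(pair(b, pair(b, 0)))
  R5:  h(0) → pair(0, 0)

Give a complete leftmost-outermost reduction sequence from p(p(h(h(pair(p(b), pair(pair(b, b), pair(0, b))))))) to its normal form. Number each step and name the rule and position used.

1. p(p(h(h(pair(p(b), pair(pair(b, b), pair(0, b)))))))  →  p(p(h(pair(pair(b, b), pair(0, b)))))   [R3 at 1.1.1]
2. p(p(h(pair(pair(b, b), pair(0, b)))))  →  p(p(pair(0, b)))   [R3 at 1.1]

p(p(pair(0, b)))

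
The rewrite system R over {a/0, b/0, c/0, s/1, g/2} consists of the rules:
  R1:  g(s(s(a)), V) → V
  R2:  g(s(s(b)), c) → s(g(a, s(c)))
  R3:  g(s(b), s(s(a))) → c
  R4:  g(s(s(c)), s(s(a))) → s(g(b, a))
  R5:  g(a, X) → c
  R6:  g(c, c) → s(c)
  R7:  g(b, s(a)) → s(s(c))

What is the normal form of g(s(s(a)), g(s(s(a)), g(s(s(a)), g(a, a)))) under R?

1. g(s(s(a)), g(s(s(a)), g(s(s(a)), g(a, a))))  →  g(s(s(a)), g(s(s(a)), g(a, a)))   [R1 at ε]
2. g(s(s(a)), g(s(s(a)), g(a, a)))  →  g(s(s(a)), g(a, a))   [R1 at ε]
3. g(s(s(a)), g(a, a))  →  g(a, a)   [R1 at ε]
4. g(a, a)  →  c   [R5 at ε]

c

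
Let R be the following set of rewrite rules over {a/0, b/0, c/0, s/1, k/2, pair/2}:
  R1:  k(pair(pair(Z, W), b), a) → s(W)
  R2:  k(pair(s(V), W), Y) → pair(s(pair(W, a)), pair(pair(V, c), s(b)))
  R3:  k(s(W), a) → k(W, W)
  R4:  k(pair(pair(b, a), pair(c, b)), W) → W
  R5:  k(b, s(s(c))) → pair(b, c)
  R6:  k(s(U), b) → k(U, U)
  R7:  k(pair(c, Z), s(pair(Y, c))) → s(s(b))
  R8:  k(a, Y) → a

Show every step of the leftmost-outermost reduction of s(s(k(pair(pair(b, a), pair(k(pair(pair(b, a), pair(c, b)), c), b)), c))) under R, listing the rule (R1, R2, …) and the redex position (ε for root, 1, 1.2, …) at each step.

s(s(c))

1. s(s(k(pair(pair(b, a), pair(k(pair(pair(b, a), pair(c, b)), c), b)), c)))  →  s(s(k(pair(pair(b, a), pair(c, b)), c)))   [R4 at 1.1.1.2.1]
2. s(s(k(pair(pair(b, a), pair(c, b)), c)))  →  s(s(c))   [R4 at 1.1]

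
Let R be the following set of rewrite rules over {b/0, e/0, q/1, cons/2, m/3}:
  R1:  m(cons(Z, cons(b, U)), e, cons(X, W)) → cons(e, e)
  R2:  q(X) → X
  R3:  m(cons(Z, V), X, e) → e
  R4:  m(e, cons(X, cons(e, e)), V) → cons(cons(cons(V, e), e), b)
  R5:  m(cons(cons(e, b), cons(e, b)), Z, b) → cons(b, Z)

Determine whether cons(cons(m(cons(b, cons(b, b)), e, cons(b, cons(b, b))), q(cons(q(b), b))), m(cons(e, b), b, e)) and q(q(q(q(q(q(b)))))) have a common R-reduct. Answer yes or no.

no — NF(t₁) = cons(cons(cons(e, e), cons(b, b)), e), NF(t₂) = b

Reduce t₁ = cons(cons(m(cons(b, cons(b, b)), e, cons(b, cons(b, b))), q(cons(q(b), b))), m(cons(e, b), b, e)):
1. cons(cons(m(cons(b, cons(b, b)), e, cons(b, cons(b, b))), q(cons(q(b), b))), m(cons(e, b), b, e))  →  cons(cons(cons(e, e), q(cons(q(b), b))), m(cons(e, b), b, e))   [R1 at 1.1]
2. cons(cons(cons(e, e), q(cons(q(b), b))), m(cons(e, b), b, e))  →  cons(cons(cons(e, e), cons(q(b), b)), m(cons(e, b), b, e))   [R2 at 1.2]
3. cons(cons(cons(e, e), cons(q(b), b)), m(cons(e, b), b, e))  →  cons(cons(cons(e, e), cons(b, b)), m(cons(e, b), b, e))   [R2 at 1.2.1]
4. cons(cons(cons(e, e), cons(b, b)), m(cons(e, b), b, e))  →  cons(cons(cons(e, e), cons(b, b)), e)   [R3 at 2]

Reduce t₂ = q(q(q(q(q(q(b)))))):
1. q(q(q(q(q(q(b))))))  →  q(q(q(q(q(b)))))   [R2 at ε]
2. q(q(q(q(q(b)))))  →  q(q(q(q(b))))   [R2 at ε]
3. q(q(q(q(b))))  →  q(q(q(b)))   [R2 at ε]
4. q(q(q(b)))  →  q(q(b))   [R2 at ε]
5. q(q(b))  →  q(b)   [R2 at ε]
6. q(b)  →  b   [R2 at ε]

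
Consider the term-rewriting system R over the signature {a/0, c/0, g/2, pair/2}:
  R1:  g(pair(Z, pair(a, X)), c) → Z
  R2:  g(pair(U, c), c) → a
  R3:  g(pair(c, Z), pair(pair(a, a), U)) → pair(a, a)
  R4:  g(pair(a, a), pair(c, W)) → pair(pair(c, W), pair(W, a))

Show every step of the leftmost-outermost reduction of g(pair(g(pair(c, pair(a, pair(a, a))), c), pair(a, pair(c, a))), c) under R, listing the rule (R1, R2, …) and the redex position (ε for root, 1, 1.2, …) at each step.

1. g(pair(g(pair(c, pair(a, pair(a, a))), c), pair(a, pair(c, a))), c)  →  g(pair(c, pair(a, pair(a, a))), c)   [R1 at ε]
2. g(pair(c, pair(a, pair(a, a))), c)  →  c   [R1 at ε]

c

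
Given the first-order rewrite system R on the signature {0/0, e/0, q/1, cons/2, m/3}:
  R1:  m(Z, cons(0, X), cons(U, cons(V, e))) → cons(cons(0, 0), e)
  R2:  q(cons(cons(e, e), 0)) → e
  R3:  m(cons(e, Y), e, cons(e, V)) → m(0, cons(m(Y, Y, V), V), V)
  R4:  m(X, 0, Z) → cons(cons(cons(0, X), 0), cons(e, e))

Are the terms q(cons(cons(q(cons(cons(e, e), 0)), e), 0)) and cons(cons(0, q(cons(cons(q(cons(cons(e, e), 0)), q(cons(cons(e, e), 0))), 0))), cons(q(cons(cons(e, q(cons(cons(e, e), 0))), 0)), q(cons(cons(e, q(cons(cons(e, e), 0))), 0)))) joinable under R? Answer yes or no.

no — NF(t₁) = e, NF(t₂) = cons(cons(0, e), cons(e, e))

Reduce t₁ = q(cons(cons(q(cons(cons(e, e), 0)), e), 0)):
1. q(cons(cons(q(cons(cons(e, e), 0)), e), 0))  →  q(cons(cons(e, e), 0))   [R2 at 1.1.1]
2. q(cons(cons(e, e), 0))  →  e   [R2 at ε]

Reduce t₂ = cons(cons(0, q(cons(cons(q(cons(cons(e, e), 0)), q(cons(cons(e, e), 0))), 0))), cons(q(cons(cons(e, q(cons(cons(e, e), 0))), 0)), q(cons(cons(e, q(cons(cons(e, e), 0))), 0)))):
1. cons(cons(0, q(cons(cons(q(cons(cons(e, e), 0)), q(cons(cons(e, e), 0))), 0))), cons(q(cons(cons(e, q(cons(cons(e, e), 0))), 0)), q(cons(cons(e, q(cons(cons(e, e), 0))), 0))))  →  cons(cons(0, q(cons(cons(e, q(cons(cons(e, e), 0))), 0))), cons(q(cons(cons(e, q(cons(cons(e, e), 0))), 0)), q(cons(cons(e, q(cons(cons(e, e), 0))), 0))))   [R2 at 1.2.1.1.1]
2. cons(cons(0, q(cons(cons(e, q(cons(cons(e, e), 0))), 0))), cons(q(cons(cons(e, q(cons(cons(e, e), 0))), 0)), q(cons(cons(e, q(cons(cons(e, e), 0))), 0))))  →  cons(cons(0, q(cons(cons(e, e), 0))), cons(q(cons(cons(e, q(cons(cons(e, e), 0))), 0)), q(cons(cons(e, q(cons(cons(e, e), 0))), 0))))   [R2 at 1.2.1.1.2]
3. cons(cons(0, q(cons(cons(e, e), 0))), cons(q(cons(cons(e, q(cons(cons(e, e), 0))), 0)), q(cons(cons(e, q(cons(cons(e, e), 0))), 0))))  →  cons(cons(0, e), cons(q(cons(cons(e, q(cons(cons(e, e), 0))), 0)), q(cons(cons(e, q(cons(cons(e, e), 0))), 0))))   [R2 at 1.2]
4. cons(cons(0, e), cons(q(cons(cons(e, q(cons(cons(e, e), 0))), 0)), q(cons(cons(e, q(cons(cons(e, e), 0))), 0))))  →  cons(cons(0, e), cons(q(cons(cons(e, e), 0)), q(cons(cons(e, q(cons(cons(e, e), 0))), 0))))   [R2 at 2.1.1.1.2]
5. cons(cons(0, e), cons(q(cons(cons(e, e), 0)), q(cons(cons(e, q(cons(cons(e, e), 0))), 0))))  →  cons(cons(0, e), cons(e, q(cons(cons(e, q(cons(cons(e, e), 0))), 0))))   [R2 at 2.1]
6. cons(cons(0, e), cons(e, q(cons(cons(e, q(cons(cons(e, e), 0))), 0))))  →  cons(cons(0, e), cons(e, q(cons(cons(e, e), 0))))   [R2 at 2.2.1.1.2]
7. cons(cons(0, e), cons(e, q(cons(cons(e, e), 0))))  →  cons(cons(0, e), cons(e, e))   [R2 at 2.2]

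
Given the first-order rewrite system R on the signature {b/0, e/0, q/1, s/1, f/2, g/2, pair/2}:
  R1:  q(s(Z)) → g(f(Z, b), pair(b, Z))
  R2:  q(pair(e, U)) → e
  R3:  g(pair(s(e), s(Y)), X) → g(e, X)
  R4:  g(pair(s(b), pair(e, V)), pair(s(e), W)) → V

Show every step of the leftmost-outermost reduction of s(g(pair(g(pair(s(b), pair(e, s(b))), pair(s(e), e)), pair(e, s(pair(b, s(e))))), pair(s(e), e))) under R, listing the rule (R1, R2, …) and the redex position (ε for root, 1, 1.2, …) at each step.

1. s(g(pair(g(pair(s(b), pair(e, s(b))), pair(s(e), e)), pair(e, s(pair(b, s(e))))), pair(s(e), e)))  →  s(g(pair(s(b), pair(e, s(pair(b, s(e))))), pair(s(e), e)))   [R4 at 1.1.1]
2. s(g(pair(s(b), pair(e, s(pair(b, s(e))))), pair(s(e), e)))  →  s(s(pair(b, s(e))))   [R4 at 1]

s(s(pair(b, s(e))))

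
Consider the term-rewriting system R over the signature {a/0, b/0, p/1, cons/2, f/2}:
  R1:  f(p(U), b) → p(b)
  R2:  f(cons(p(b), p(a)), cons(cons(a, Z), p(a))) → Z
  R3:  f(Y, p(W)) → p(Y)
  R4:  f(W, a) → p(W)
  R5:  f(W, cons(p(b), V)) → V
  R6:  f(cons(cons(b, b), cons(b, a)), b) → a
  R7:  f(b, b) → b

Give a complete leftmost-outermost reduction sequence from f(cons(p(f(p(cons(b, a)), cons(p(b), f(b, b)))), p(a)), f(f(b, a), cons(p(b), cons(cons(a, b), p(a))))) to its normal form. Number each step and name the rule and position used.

b

1. f(cons(p(f(p(cons(b, a)), cons(p(b), f(b, b)))), p(a)), f(f(b, a), cons(p(b), cons(cons(a, b), p(a)))))  →  f(cons(p(f(b, b)), p(a)), f(f(b, a), cons(p(b), cons(cons(a, b), p(a)))))   [R5 at 1.1.1]
2. f(cons(p(f(b, b)), p(a)), f(f(b, a), cons(p(b), cons(cons(a, b), p(a)))))  →  f(cons(p(b), p(a)), f(f(b, a), cons(p(b), cons(cons(a, b), p(a)))))   [R7 at 1.1.1]
3. f(cons(p(b), p(a)), f(f(b, a), cons(p(b), cons(cons(a, b), p(a)))))  →  f(cons(p(b), p(a)), cons(cons(a, b), p(a)))   [R5 at 2]
4. f(cons(p(b), p(a)), cons(cons(a, b), p(a)))  →  b   [R2 at ε]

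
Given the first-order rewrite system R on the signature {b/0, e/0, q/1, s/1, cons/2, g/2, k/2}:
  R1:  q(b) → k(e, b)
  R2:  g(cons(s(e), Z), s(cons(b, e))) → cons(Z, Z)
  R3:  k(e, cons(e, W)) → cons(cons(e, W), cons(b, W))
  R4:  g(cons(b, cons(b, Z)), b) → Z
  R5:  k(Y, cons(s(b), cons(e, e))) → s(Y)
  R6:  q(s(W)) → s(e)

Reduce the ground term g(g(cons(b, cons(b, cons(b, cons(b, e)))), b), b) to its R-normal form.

1. g(g(cons(b, cons(b, cons(b, cons(b, e)))), b), b)  →  g(cons(b, cons(b, e)), b)   [R4 at 1]
2. g(cons(b, cons(b, e)), b)  →  e   [R4 at ε]

e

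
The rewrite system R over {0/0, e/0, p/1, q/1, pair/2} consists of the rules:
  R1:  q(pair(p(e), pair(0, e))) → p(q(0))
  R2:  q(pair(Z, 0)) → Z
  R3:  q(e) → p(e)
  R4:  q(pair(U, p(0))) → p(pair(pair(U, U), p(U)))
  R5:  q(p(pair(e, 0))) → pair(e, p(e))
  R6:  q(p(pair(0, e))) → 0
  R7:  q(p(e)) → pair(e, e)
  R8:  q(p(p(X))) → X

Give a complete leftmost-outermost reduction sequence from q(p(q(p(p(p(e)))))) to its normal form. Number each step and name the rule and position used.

e

1. q(p(q(p(p(p(e))))))  →  q(p(p(e)))   [R8 at 1.1]
2. q(p(p(e)))  →  e   [R8 at ε]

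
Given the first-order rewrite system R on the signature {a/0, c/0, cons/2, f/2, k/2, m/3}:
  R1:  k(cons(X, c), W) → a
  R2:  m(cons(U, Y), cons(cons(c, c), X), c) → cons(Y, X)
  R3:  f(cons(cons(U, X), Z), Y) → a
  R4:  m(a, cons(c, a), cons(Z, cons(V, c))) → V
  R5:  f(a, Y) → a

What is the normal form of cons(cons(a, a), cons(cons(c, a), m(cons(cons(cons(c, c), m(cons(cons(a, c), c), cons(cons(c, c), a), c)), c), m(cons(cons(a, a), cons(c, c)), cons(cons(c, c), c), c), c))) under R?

1. cons(cons(a, a), cons(cons(c, a), m(cons(cons(cons(c, c), m(cons(cons(a, c), c), cons(cons(c, c), a), c)), c), m(cons(cons(a, a), cons(c, c)), cons(cons(c, c), c), c), c)))  →  cons(cons(a, a), cons(cons(c, a), m(cons(cons(cons(c, c), cons(c, a)), c), m(cons(cons(a, a), cons(c, c)), cons(cons(c, c), c), c), c)))   [R2 at 2.2.1.1.2]
2. cons(cons(a, a), cons(cons(c, a), m(cons(cons(cons(c, c), cons(c, a)), c), m(cons(cons(a, a), cons(c, c)), cons(cons(c, c), c), c), c)))  →  cons(cons(a, a), cons(cons(c, a), m(cons(cons(cons(c, c), cons(c, a)), c), cons(cons(c, c), c), c)))   [R2 at 2.2.2]
3. cons(cons(a, a), cons(cons(c, a), m(cons(cons(cons(c, c), cons(c, a)), c), cons(cons(c, c), c), c)))  →  cons(cons(a, a), cons(cons(c, a), cons(c, c)))   [R2 at 2.2]

cons(cons(a, a), cons(cons(c, a), cons(c, c)))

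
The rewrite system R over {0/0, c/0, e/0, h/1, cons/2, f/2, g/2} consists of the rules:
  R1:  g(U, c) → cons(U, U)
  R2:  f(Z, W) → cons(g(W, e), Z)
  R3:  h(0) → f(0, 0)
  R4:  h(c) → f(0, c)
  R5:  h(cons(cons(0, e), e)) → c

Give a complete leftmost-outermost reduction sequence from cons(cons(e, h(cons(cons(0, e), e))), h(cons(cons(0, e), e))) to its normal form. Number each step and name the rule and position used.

1. cons(cons(e, h(cons(cons(0, e), e))), h(cons(cons(0, e), e)))  →  cons(cons(e, c), h(cons(cons(0, e), e)))   [R5 at 1.2]
2. cons(cons(e, c), h(cons(cons(0, e), e)))  →  cons(cons(e, c), c)   [R5 at 2]

cons(cons(e, c), c)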